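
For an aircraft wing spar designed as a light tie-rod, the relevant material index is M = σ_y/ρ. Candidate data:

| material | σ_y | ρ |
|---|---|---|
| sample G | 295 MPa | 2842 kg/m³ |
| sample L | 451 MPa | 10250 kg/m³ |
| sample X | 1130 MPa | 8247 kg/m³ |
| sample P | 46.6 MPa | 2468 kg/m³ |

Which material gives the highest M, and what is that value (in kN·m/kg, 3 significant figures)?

Per-candidate index values:
  sample X: M = 137 kN·m/kg
  sample G: M = 104 kN·m/kg
  sample L: M = 44.0 kN·m/kg
  sample P: M = 18.9 kN·m/kg
Sample X ranks first.

sample X, M = 137 kN·m/kg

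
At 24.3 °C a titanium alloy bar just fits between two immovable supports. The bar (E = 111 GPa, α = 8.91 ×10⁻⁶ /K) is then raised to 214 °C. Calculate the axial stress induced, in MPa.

188 MPa

ΔT = 189.7 K. Constrained thermal stress σ = E·α·ΔT = 111.0×10³ MPa × 8.91×10⁻⁶ × 189.7 = 188 MPa (compressive).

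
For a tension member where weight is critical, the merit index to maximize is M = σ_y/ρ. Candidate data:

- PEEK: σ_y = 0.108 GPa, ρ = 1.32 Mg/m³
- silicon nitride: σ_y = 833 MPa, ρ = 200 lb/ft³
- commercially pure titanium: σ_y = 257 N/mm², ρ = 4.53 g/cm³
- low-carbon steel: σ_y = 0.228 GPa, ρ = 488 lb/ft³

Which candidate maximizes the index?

In SI units:
  PEEK: σ_y = 108.0 MPa, ρ = 1320 kg/m³
  silicon nitride: σ_y = 833.0 MPa, ρ = 3204 kg/m³
  commercially pure titanium: σ_y = 257.0 MPa, ρ = 4530 kg/m³
  low-carbon steel: σ_y = 228.0 MPa, ρ = 7817 kg/m³
  silicon nitride: M = 260 kN·m/kg
  PEEK: M = 81.8 kN·m/kg
  commercially pure titanium: M = 56.7 kN·m/kg
  low-carbon steel: M = 29.2 kN·m/kg
Highest index: silicon nitride.

silicon nitride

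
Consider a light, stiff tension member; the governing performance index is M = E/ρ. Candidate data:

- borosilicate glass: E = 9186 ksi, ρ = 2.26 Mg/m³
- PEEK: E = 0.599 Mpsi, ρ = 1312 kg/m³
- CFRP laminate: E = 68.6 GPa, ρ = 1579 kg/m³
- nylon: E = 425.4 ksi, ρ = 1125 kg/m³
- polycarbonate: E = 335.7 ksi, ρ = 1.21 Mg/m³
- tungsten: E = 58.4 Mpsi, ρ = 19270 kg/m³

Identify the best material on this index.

Putting every candidate on a common basis:
  borosilicate glass: E = 63.34 GPa, ρ = 2260 kg/m³
  PEEK: E = 4.130 GPa, ρ = 1312 kg/m³
  CFRP laminate: E = 68.60 GPa, ρ = 1579 kg/m³
  nylon: E = 2.933 GPa, ρ = 1125 kg/m³
  polycarbonate: E = 2.315 GPa, ρ = 1210 kg/m³
  tungsten: E = 402.7 GPa, ρ = 19270 kg/m³
  CFRP laminate: M = 43.4 MN·m/kg
  borosilicate glass: M = 28.0 MN·m/kg
  tungsten: M = 20.9 MN·m/kg
  PEEK: M = 3.15 MN·m/kg
  nylon: M = 2.61 MN·m/kg
  polycarbonate: M = 1.91 MN·m/kg
CFRP laminate ranks first.

CFRP laminate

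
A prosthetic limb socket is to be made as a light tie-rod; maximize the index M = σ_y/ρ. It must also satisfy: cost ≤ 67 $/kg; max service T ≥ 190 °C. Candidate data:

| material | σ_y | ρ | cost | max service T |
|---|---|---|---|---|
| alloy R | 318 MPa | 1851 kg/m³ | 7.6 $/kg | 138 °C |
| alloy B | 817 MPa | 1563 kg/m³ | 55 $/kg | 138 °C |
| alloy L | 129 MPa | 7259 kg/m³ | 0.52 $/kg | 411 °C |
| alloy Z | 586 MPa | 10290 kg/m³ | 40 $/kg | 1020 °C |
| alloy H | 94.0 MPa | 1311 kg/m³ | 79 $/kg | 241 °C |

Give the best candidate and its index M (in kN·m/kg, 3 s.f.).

alloy Z, M = 56.9 kN·m/kg

Screen on constraints: cost ≤ 67 $/kg; max service T ≥ 190 °C. Survivors: alloy L, alloy Z.
Computing M directly (units already consistent):
  alloy Z: M = 56.9 kN·m/kg
  alloy L: M = 17.8 kN·m/kg
Alloy Z ranks first.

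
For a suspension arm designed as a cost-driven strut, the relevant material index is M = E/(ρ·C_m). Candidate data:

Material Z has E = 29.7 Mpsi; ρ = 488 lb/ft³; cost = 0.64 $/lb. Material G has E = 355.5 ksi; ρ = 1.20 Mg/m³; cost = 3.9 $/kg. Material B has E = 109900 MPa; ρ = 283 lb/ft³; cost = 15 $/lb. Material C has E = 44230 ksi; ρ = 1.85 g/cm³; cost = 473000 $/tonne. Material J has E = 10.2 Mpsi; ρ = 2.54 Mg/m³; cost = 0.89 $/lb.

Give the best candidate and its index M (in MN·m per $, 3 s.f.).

After converting to SI:
  material Z: E = 204.8 GPa, ρ = 7817 kg/m³, cost = 1.411 $/kg
  material G: E = 2.451 GPa, ρ = 1200 kg/m³, cost = 3.900 $/kg
  material B: E = 109.9 GPa, ρ = 4533 kg/m³, cost = 33.07 $/kg
  material C: E = 305.0 GPa, ρ = 1850 kg/m³, cost = 473.0 $/kg
  material J: E = 70.33 GPa, ρ = 2540 kg/m³, cost = 1.962 $/kg
  material Z: M = 18.6 MN·m per $
  material J: M = 14.1 MN·m per $
  material B: M = 0.733 MN·m per $
  material G: M = 0.524 MN·m per $
  material C: M = 0.349 MN·m per $
Highest index: material Z.

material Z, M = 18.6 MN·m per $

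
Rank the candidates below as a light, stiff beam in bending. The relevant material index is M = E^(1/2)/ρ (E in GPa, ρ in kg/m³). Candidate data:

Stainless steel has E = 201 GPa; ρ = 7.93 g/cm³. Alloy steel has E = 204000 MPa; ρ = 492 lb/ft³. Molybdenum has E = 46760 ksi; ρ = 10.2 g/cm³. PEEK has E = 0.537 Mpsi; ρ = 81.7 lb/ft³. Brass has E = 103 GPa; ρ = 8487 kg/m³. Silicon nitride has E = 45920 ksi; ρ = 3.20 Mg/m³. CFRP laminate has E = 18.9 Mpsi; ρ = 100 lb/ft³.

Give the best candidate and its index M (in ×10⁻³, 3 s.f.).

After converting to SI:
  stainless steel: E = 201.0 GPa, ρ = 7930 kg/m³
  alloy steel: E = 204.0 GPa, ρ = 7881 kg/m³
  molybdenum: E = 322.4 GPa, ρ = 10200 kg/m³
  PEEK: E = 3.702 GPa, ρ = 1309 kg/m³
  brass: E = 103.0 GPa, ρ = 8487 kg/m³
  silicon nitride: E = 316.6 GPa, ρ = 3200 kg/m³
  CFRP laminate: E = 130.3 GPa, ρ = 1602 kg/m³
  CFRP laminate: M = 7.13×10⁻³
  silicon nitride: M = 5.56×10⁻³
  alloy steel: M = 1.81×10⁻³
  stainless steel: M = 1.79×10⁻³
  molybdenum: M = 1.76×10⁻³
  PEEK: M = 1.47×10⁻³
  brass: M = 1.20×10⁻³
CFRP laminate ranks first.

CFRP laminate, M = 7.13×10⁻³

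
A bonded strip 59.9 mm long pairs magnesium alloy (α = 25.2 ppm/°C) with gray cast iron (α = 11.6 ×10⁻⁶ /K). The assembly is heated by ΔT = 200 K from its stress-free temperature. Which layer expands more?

α(magnesium alloy) = 25.2×10⁻⁶/K vs α(gray cast iron) = 11.6×10⁻⁶/K.
Higher α expands more for the same ΔT: magnesium alloy.

magnesium alloy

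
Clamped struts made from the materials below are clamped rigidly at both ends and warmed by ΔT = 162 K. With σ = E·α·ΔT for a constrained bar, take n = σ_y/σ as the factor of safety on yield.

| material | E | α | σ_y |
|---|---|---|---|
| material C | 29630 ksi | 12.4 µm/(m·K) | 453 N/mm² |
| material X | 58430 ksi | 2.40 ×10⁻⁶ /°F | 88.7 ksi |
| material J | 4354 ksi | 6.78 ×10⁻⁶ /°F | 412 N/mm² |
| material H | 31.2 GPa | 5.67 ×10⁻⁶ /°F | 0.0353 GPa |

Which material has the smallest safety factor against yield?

material H

With everything in SI (GPa, ×10⁻⁶/K, MPa):
  material C: E = 204.3, α = 12.4, σ_y = 453.0 → σ = 410 MPa, n = 1.10
  material X: E = 402.9, α = 4.32, σ_y = 611.6 → σ = 282 MPa, n = 2.17
  material J: E = 30.02, α = 12.2, σ_y = 412.0 → σ = 59.4 MPa, n = 6.94
  material H: E = 31.20, α = 10.2, σ_y = 35.30 → σ = 51.6 MPa, n = 0.684
The minimum is material H at n = 0.684.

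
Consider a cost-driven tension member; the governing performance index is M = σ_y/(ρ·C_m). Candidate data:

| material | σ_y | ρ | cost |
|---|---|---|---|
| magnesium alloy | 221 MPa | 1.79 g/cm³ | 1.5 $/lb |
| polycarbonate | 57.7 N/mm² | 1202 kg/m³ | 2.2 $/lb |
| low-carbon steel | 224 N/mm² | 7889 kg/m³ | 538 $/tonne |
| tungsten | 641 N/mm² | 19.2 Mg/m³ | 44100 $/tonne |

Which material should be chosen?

Convert each candidate to consistent units, then evaluate M:
  magnesium alloy: σ_y = 221.0 MPa, ρ = 1790 kg/m³, cost = 3.307 $/kg
  polycarbonate: σ_y = 57.70 MPa, ρ = 1202 kg/m³, cost = 4.850 $/kg
  low-carbon steel: σ_y = 224.0 MPa, ρ = 7889 kg/m³, cost = 0.5380 $/kg
  tungsten: σ_y = 641.0 MPa, ρ = 19200 kg/m³, cost = 44.10 $/kg
  low-carbon steel: M = 52.8 kN·m per $
  magnesium alloy: M = 37.3 kN·m per $
  polycarbonate: M = 9.90 kN·m per $
  tungsten: M = 0.757 kN·m per $
The maximum is for low-carbon steel.

low-carbon steel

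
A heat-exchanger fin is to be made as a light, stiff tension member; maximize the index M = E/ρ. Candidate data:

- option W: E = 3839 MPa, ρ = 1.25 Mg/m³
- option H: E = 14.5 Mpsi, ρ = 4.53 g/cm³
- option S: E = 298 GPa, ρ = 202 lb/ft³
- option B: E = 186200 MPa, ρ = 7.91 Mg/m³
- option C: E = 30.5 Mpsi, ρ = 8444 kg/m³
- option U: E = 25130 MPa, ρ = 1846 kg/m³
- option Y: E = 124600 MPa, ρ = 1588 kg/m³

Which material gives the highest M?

option S

After converting to SI:
  option W: E = 3.839 GPa, ρ = 1250 kg/m³
  option H: E = 99.97 GPa, ρ = 4530 kg/m³
  option S: E = 298.0 GPa, ρ = 3236 kg/m³
  option B: E = 186.2 GPa, ρ = 7910 kg/m³
  option C: E = 210.3 GPa, ρ = 8444 kg/m³
  option U: E = 25.13 GPa, ρ = 1846 kg/m³
  option Y: E = 124.6 GPa, ρ = 1588 kg/m³
  option S: M = 92.1 MN·m/kg
  option Y: M = 78.5 MN·m/kg
  option C: M = 24.9 MN·m/kg
  option B: M = 23.5 MN·m/kg
  option H: M = 22.1 MN·m/kg
  option U: M = 13.6 MN·m/kg
  option W: M = 3.07 MN·m/kg
Option S has the largest M.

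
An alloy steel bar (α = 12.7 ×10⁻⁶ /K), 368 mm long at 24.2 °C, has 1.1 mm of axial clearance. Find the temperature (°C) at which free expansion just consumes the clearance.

260 °C

α·L₀·ΔT = 1.1 mm ⇒ ΔT = 1.1 / (12.7×10⁻⁶ × 368.0) = 235.4 K.
T = 24.2 + 235.4 = 259.6 °C.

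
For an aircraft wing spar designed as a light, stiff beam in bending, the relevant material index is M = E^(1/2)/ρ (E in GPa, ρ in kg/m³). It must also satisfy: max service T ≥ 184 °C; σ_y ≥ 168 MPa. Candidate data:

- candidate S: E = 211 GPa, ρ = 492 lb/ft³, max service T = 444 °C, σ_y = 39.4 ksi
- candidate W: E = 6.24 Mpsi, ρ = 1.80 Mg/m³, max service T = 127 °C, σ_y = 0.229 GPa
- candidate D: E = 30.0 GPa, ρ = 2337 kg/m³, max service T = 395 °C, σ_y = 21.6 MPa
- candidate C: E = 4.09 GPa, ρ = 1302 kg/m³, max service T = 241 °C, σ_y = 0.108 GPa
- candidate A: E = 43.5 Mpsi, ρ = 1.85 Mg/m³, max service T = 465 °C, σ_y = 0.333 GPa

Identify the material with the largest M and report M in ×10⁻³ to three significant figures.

candidate A, M = 9.36×10⁻³

Screen on constraints: max service T ≥ 184 °C; σ_y ≥ 168 MPa. Survivors: candidate S, candidate A.
Normalizing units and computing the index:
  candidate S: E = 211.0 GPa, ρ = 7881 kg/m³
  candidate A: E = 299.9 GPa, ρ = 1850 kg/m³
  candidate A: M = 9.36×10⁻³
  candidate S: M = 1.84×10⁻³
Highest index: candidate A.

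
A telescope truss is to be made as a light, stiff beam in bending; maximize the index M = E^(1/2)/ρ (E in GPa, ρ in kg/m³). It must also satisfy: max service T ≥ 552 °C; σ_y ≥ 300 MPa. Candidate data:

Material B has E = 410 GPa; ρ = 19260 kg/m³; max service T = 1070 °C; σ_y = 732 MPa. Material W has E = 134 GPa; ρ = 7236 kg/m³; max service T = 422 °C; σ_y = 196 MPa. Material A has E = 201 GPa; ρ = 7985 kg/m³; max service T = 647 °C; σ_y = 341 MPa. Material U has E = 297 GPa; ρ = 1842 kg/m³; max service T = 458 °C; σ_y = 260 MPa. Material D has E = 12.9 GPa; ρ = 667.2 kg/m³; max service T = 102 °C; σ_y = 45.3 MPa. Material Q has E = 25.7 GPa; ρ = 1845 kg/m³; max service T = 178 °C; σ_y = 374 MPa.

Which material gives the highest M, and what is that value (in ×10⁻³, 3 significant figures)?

material A, M = 1.78×10⁻³

Screen on constraints: max service T ≥ 552 °C; σ_y ≥ 300 MPa. Survivors: material B, material A.
Evaluate M for each candidate:
  material A: M = 1.78×10⁻³
  material B: M = 1.05×10⁻³
The maximum is for material A.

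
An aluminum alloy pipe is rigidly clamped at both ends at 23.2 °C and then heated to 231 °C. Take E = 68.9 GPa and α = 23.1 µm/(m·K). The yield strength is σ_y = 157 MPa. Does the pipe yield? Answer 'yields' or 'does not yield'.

ΔT = 207.8 K. Constrained thermal stress σ = E·α·ΔT = 68.90×10³ MPa × 23.1×10⁻⁶ × 207.8 = 331 MPa (compressive).
Compare to σ_y = 157 MPa: σ ≥ σ_y, so it yields.

yields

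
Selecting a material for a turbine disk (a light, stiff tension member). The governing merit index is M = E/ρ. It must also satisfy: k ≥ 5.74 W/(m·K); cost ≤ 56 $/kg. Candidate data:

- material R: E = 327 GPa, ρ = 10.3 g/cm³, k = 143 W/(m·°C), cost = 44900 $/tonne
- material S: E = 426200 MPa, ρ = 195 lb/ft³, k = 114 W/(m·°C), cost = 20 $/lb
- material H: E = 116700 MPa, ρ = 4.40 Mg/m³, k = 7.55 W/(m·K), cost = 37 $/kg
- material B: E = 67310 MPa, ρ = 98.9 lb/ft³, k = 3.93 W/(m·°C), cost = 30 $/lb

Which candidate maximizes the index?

Screen on constraints: k ≥ 5.74 W/(m·K); cost ≤ 56 $/kg. Survivors: material R, material S, material H.
Convert each candidate to consistent units, then evaluate M:
  material R: E = 327.0 GPa, ρ = 10300 kg/m³
  material S: E = 426.2 GPa, ρ = 3124 kg/m³
  material H: E = 116.7 GPa, ρ = 4400 kg/m³
  material S: M = 136 MN·m/kg
  material R: M = 31.7 MN·m/kg
  material H: M = 26.5 MN·m/kg
Material S ranks first.

material S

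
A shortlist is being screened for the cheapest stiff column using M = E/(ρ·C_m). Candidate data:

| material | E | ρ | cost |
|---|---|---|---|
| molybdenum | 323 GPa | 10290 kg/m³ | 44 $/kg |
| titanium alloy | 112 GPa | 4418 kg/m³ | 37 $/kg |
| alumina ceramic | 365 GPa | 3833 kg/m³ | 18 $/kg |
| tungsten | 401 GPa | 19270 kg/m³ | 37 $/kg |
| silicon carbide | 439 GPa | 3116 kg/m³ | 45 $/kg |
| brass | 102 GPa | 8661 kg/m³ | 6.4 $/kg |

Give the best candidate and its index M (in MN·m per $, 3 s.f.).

Per-candidate index values:
  alumina ceramic: M = 5.29 MN·m per $
  silicon carbide: M = 3.13 MN·m per $
  brass: M = 1.84 MN·m per $
  molybdenum: M = 0.713 MN·m per $
  titanium alloy: M = 0.685 MN·m per $
  tungsten: M = 0.562 MN·m per $
Alumina ceramic has the largest M.

alumina ceramic, M = 5.29 MN·m per $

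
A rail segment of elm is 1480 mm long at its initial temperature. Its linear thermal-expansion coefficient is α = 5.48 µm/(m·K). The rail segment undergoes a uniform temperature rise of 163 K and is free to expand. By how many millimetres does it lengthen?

1.32 mm

ΔL = α·L₀·ΔT = 5.48×10⁻⁶ × 1480 mm × 163.0 K = 1.32 mm.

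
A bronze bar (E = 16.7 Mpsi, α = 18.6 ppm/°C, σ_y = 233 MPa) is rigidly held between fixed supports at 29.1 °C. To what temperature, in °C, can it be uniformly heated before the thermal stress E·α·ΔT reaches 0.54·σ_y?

E = 16.7 Mpsi = 115.1 GPa.
E·α·ΔT = 125.8 MPa ⇒ ΔT = 125.8 / (115.1×10³ × 18.6×10⁻⁶) = 58.75 K.
T = 29.1 + 58.75 = 87.85 °C.

87.8 °C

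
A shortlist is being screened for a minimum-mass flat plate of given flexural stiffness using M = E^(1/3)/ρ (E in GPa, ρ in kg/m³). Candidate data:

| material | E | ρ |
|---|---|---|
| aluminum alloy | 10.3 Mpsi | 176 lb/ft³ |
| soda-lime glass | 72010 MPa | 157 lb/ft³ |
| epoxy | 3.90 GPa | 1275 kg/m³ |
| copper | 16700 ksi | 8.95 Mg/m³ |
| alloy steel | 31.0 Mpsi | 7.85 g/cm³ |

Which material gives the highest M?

After converting to SI:
  aluminum alloy: E = 71.02 GPa, ρ = 2819 kg/m³
  soda-lime glass: E = 72.01 GPa, ρ = 2515 kg/m³
  epoxy: E = 3.900 GPa, ρ = 1275 kg/m³
  copper: E = 115.1 GPa, ρ = 8950 kg/m³
  alloy steel: E = 213.7 GPa, ρ = 7850 kg/m³
  soda-lime glass: M = 1.65×10⁻³
  aluminum alloy: M = 1.47×10⁻³
  epoxy: M = 1.23×10⁻³
  alloy steel: M = 0.762×10⁻³
  copper: M = 0.544×10⁻³
Soda-lime glass ranks first.

soda-lime glass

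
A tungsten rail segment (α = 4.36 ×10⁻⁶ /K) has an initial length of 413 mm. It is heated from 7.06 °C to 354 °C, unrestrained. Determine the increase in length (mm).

ΔT = 354 − 7.06 = 346.9 K.
ΔL = α·L₀·ΔT = 4.36×10⁻⁶ × 413 mm × 346.9 K = 0.625 mm.

0.625 mm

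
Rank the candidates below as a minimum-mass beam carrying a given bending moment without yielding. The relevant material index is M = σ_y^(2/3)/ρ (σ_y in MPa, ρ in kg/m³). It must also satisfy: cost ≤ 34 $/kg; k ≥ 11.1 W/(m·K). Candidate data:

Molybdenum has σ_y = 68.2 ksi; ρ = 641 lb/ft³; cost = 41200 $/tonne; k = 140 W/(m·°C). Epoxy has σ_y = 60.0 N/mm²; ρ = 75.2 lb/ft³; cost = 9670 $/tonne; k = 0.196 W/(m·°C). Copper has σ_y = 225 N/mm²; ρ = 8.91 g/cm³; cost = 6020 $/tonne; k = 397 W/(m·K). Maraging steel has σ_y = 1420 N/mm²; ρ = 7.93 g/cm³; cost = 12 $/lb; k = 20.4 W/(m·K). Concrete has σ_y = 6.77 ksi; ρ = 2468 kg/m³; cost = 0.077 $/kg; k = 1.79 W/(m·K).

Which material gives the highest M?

maraging steel

Screen on constraints: cost ≤ 34 $/kg; k ≥ 11.1 W/(m·K). Survivors: copper, maraging steel.
Convert each candidate to consistent units, then evaluate M:
  copper: σ_y = 225.0 MPa, ρ = 8910 kg/m³
  maraging steel: σ_y = 1420 MPa, ρ = 7930 kg/m³
  maraging steel: M = 15.9×10⁻³
  copper: M = 4.15×10⁻³
Maraging steel ranks first.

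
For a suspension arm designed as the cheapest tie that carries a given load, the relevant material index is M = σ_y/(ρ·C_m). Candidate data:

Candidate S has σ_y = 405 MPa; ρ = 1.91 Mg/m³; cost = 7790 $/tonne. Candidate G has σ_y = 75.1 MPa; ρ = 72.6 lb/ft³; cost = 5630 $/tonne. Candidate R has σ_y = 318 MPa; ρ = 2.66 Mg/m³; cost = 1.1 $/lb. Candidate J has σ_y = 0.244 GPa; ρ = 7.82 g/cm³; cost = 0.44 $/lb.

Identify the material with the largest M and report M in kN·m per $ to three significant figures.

candidate R, M = 49.3 kN·m per $

Normalizing units and computing the index:
  candidate S: σ_y = 405.0 MPa, ρ = 1910 kg/m³, cost = 7.790 $/kg
  candidate G: σ_y = 75.10 MPa, ρ = 1163 kg/m³, cost = 5.630 $/kg
  candidate R: σ_y = 318.0 MPa, ρ = 2660 kg/m³, cost = 2.425 $/kg
  candidate J: σ_y = 244.0 MPa, ρ = 7820 kg/m³, cost = 0.9700 $/kg
  candidate R: M = 49.3 kN·m per $
  candidate J: M = 32.2 kN·m per $
  candidate S: M = 27.2 kN·m per $
  candidate G: M = 11.5 kN·m per $
Highest index: candidate R.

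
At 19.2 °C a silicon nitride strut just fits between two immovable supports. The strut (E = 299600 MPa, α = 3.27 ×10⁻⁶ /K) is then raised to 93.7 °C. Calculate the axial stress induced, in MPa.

73.0 MPa

E = 299600 MPa = 299.6 GPa.
ΔT = 74.50 K. Constrained thermal stress σ = E·α·ΔT = 299.6×10³ MPa × 3.27×10⁻⁶ × 74.50 = 73.0 MPa (compressive).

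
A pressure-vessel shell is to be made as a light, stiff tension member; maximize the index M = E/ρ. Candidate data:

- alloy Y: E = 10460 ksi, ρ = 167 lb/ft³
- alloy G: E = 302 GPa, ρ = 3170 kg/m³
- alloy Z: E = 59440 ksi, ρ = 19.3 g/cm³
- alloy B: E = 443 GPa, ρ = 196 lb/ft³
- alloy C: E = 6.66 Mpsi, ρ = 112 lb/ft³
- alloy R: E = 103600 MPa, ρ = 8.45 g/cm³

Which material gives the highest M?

alloy B

After converting to SI:
  alloy Y: E = 72.12 GPa, ρ = 2675 kg/m³
  alloy G: E = 302.0 GPa, ρ = 3170 kg/m³
  alloy Z: E = 409.8 GPa, ρ = 19300 kg/m³
  alloy B: E = 443.0 GPa, ρ = 3140 kg/m³
  alloy C: E = 45.92 GPa, ρ = 1794 kg/m³
  alloy R: E = 103.6 GPa, ρ = 8450 kg/m³
  alloy B: M = 141 MN·m/kg
  alloy G: M = 95.3 MN·m/kg
  alloy Y: M = 27.0 MN·m/kg
  alloy C: M = 25.6 MN·m/kg
  alloy Z: M = 21.2 MN·m/kg
  alloy R: M = 12.3 MN·m/kg
Highest index: alloy B.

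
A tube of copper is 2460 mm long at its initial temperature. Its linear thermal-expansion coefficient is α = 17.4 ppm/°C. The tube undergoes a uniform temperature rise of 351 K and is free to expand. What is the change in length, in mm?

ΔL = α·L₀·ΔT = 17.4×10⁻⁶ × 2460 mm × 351.0 K = 15.0 mm.

15.0 mm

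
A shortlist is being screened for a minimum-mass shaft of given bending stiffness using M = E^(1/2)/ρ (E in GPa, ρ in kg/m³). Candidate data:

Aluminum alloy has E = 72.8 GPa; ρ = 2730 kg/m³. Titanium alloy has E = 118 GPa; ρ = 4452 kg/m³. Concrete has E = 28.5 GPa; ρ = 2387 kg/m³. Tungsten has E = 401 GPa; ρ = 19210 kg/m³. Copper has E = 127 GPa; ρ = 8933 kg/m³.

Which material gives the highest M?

aluminum alloy

Per-candidate index values:
  aluminum alloy: M = 3.13×10⁻³
  titanium alloy: M = 2.44×10⁻³
  concrete: M = 2.24×10⁻³
  copper: M = 1.26×10⁻³
  tungsten: M = 1.04×10⁻³
Aluminum alloy ranks first.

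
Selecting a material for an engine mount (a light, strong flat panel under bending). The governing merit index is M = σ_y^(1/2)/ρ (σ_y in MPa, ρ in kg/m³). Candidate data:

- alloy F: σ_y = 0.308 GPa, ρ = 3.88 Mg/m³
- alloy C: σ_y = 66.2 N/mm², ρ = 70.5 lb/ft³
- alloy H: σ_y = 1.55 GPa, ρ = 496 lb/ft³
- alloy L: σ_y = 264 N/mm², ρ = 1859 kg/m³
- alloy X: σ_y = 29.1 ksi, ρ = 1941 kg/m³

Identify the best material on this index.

alloy L

Normalizing units and computing the index:
  alloy F: σ_y = 308.0 MPa, ρ = 3880 kg/m³
  alloy C: σ_y = 66.20 MPa, ρ = 1129 kg/m³
  alloy H: σ_y = 1550 MPa, ρ = 7945 kg/m³
  alloy L: σ_y = 264.0 MPa, ρ = 1859 kg/m³
  alloy X: σ_y = 200.6 MPa, ρ = 1941 kg/m³
  alloy L: M = 8.74×10⁻³
  alloy X: M = 7.30×10⁻³
  alloy C: M = 7.20×10⁻³
  alloy H: M = 4.96×10⁻³
  alloy F: M = 4.52×10⁻³
Highest index: alloy L.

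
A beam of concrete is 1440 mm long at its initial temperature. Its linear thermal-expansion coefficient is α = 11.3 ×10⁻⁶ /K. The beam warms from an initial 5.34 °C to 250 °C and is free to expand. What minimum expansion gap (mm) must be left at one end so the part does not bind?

3.98 mm

ΔT = 250 − 5.34 = 244.7 K.
ΔL = α·L₀·ΔT = 11.3×10⁻⁶ × 1440 mm × 244.7 K = 3.98 mm.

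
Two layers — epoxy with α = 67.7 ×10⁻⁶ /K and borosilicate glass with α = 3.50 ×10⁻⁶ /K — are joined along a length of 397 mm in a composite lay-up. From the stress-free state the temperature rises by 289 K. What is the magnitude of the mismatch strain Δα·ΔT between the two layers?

Δα = |67.7 − 3.50|×10⁻⁶/K = 64.2×10⁻⁶/K.
Mismatch strain = Δα·ΔT = 64.2×10⁻⁶ × 289.0 = 0.0186.

0.0186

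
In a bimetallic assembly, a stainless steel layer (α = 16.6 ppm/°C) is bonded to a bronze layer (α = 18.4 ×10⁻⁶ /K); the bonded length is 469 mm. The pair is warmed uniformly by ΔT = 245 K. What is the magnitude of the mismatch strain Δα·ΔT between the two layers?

Δα = |16.6 − 18.4|×10⁻⁶/K = 1.80×10⁻⁶/K.
Mismatch strain = Δα·ΔT = 1.80×10⁻⁶ × 245.0 = 4.41×10⁻⁴.

4.41×10⁻⁴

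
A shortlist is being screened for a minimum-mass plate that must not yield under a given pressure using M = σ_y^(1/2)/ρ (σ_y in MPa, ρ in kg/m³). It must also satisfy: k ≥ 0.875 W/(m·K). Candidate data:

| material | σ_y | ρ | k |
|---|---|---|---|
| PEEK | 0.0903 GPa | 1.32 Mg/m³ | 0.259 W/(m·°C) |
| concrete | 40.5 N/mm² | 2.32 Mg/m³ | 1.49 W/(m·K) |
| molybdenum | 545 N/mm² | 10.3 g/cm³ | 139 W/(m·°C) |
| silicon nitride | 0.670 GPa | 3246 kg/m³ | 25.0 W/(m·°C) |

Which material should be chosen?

Screen on constraints: k ≥ 0.875 W/(m·K). Survivors: concrete, molybdenum, silicon nitride.
In SI units:
  concrete: σ_y = 40.50 MPa, ρ = 2320 kg/m³
  molybdenum: σ_y = 545.0 MPa, ρ = 10300 kg/m³
  silicon nitride: σ_y = 670.0 MPa, ρ = 3246 kg/m³
  silicon nitride: M = 7.97×10⁻³
  concrete: M = 2.74×10⁻³
  molybdenum: M = 2.27×10⁻³
Silicon nitride ranks first.

silicon nitride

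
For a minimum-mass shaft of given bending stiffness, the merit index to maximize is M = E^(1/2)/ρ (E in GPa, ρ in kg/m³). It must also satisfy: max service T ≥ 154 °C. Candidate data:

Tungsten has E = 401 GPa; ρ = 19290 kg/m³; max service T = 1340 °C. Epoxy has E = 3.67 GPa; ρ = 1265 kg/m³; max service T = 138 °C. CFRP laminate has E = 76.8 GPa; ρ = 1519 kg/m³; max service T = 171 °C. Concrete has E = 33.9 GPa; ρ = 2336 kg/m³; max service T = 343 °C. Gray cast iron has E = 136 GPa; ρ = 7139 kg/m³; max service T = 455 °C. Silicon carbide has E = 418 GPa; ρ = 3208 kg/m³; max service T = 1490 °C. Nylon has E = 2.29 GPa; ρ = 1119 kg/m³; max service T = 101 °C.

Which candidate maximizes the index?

silicon carbide

Screen on constraints: max service T ≥ 154 °C. Survivors: tungsten, CFRP laminate, concrete, gray cast iron, silicon carbide.
Evaluate M for each candidate:
  silicon carbide: M = 6.37×10⁻³
  CFRP laminate: M = 5.77×10⁻³
  concrete: M = 2.49×10⁻³
  gray cast iron: M = 1.63×10⁻³
  tungsten: M = 1.04×10⁻³
Silicon carbide ranks first.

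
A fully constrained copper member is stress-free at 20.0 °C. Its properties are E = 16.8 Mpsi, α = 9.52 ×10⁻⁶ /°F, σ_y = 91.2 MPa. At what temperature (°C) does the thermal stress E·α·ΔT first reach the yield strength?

E = 16.8 Mpsi = 115.8 GPa.
α = 9.52×10⁻⁶/°F × 9/5 = 17.1×10⁻⁶/K.
E·α·ΔT = 91.20 MPa ⇒ ΔT = 91.20 / (115.8×10³ × 17.1×10⁻⁶) = 45.95 K.
T = 20.0 + 45.95 = 65.95 °C.

65.9 °C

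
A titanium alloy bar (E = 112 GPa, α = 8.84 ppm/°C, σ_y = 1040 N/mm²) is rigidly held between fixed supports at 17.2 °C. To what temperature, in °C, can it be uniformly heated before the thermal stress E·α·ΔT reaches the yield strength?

σ_y = 1040 N/mm² = 1040 MPa.
E·α·ΔT = 1040 MPa ⇒ ΔT = 1040 / (112.0×10³ × 8.84×10⁻⁶) = 1050 K.
T = 17.2 + 1050 = 1068 °C.

1070 °C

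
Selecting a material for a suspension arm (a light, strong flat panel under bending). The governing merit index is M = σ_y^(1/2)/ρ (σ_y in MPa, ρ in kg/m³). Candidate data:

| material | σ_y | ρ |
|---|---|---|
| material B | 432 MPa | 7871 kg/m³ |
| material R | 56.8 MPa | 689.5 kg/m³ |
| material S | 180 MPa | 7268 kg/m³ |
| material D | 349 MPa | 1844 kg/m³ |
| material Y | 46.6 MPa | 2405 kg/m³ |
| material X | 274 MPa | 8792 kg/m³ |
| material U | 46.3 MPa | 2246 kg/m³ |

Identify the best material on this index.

Per-candidate index values:
  material R: M = 10.9×10⁻³
  material D: M = 10.1×10⁻³
  material U: M = 3.03×10⁻³
  material Y: M = 2.84×10⁻³
  material B: M = 2.64×10⁻³
  material X: M = 1.88×10⁻³
  material S: M = 1.85×10⁻³
Highest index: material R.

material R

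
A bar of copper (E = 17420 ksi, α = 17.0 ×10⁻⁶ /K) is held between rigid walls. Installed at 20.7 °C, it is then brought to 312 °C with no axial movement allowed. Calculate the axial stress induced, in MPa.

E = 17420 ksi = 120.1 GPa.
ΔT = 291.3 K. Constrained thermal stress σ = E·α·ΔT = 120.1×10³ MPa × 17.0×10⁻⁶ × 291.3 = 595 MPa (compressive).

595 MPa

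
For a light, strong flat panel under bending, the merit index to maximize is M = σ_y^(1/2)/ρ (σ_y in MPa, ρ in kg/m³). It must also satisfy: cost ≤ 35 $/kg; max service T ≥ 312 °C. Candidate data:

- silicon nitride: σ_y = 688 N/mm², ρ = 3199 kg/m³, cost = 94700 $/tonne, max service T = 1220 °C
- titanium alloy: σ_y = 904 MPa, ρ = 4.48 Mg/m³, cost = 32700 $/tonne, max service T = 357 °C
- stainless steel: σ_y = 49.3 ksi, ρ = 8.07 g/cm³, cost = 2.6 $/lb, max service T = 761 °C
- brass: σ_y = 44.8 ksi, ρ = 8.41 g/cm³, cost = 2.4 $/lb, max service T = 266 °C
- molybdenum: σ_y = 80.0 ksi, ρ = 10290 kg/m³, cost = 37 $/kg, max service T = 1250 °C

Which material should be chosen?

titanium alloy

Screen on constraints: cost ≤ 35 $/kg; max service T ≥ 312 °C. Survivors: titanium alloy, stainless steel.
Convert each candidate to consistent units, then evaluate M:
  titanium alloy: σ_y = 904.0 MPa, ρ = 4480 kg/m³
  stainless steel: σ_y = 339.9 MPa, ρ = 8070 kg/m³
  titanium alloy: M = 6.71×10⁻³
  stainless steel: M = 2.28×10⁻³
Titanium alloy ranks first.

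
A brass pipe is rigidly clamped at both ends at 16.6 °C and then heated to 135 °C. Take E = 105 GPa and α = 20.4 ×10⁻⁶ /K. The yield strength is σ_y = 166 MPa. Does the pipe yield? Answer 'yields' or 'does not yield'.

ΔT = 118.4 K. Constrained thermal stress σ = E·α·ΔT = 105.0×10³ MPa × 20.4×10⁻⁶ × 118.4 = 254 MPa (compressive).
Compare to σ_y = 166 MPa: σ ≥ σ_y, so it yields.

yields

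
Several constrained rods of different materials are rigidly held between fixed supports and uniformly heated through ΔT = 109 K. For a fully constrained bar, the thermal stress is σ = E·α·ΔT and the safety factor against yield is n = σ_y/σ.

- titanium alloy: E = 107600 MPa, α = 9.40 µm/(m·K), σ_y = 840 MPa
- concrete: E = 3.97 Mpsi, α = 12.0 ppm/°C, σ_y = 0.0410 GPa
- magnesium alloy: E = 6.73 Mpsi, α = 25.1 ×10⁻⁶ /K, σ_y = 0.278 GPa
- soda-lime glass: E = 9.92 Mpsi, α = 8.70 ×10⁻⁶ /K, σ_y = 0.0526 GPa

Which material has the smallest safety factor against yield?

Per material, after unit conversion:
  titanium alloy: E = 107.6, α = 9.40, σ_y = 840.0 → σ = 110 MPa, n = 7.62
  concrete: E = 27.37, α = 12.0, σ_y = 41.00 → σ = 35.8 MPa, n = 1.15
  magnesium alloy: E = 46.40, α = 25.1, σ_y = 278.0 → σ = 127 MPa, n = 2.19
  soda-lime glass: E = 68.40, α = 8.70, σ_y = 52.60 → σ = 64.9 MPa, n = 0.811
Smallest n: soda-lime glass with n = 0.811.

soda-lime glass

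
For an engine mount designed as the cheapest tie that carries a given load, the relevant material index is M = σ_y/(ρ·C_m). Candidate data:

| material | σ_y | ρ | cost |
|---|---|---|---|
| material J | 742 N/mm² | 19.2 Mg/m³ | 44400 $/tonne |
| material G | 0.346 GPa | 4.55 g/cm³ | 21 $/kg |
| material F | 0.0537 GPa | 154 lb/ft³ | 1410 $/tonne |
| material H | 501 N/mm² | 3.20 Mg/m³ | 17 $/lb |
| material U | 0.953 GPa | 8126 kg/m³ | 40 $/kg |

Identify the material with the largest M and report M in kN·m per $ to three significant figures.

In SI units:
  material J: σ_y = 742.0 MPa, ρ = 19200 kg/m³, cost = 44.40 $/kg
  material G: σ_y = 346.0 MPa, ρ = 4550 kg/m³, cost = 21.00 $/kg
  material F: σ_y = 53.70 MPa, ρ = 2467 kg/m³, cost = 1.410 $/kg
  material H: σ_y = 501.0 MPa, ρ = 3200 kg/m³, cost = 37.48 $/kg
  material U: σ_y = 953.0 MPa, ρ = 8126 kg/m³, cost = 40.00 $/kg
  material F: M = 15.4 kN·m per $
  material H: M = 4.18 kN·m per $
  material G: M = 3.62 kN·m per $
  material U: M = 2.93 kN·m per $
  material J: M = 0.870 kN·m per $
Material F has the largest M.

material F, M = 15.4 kN·m per $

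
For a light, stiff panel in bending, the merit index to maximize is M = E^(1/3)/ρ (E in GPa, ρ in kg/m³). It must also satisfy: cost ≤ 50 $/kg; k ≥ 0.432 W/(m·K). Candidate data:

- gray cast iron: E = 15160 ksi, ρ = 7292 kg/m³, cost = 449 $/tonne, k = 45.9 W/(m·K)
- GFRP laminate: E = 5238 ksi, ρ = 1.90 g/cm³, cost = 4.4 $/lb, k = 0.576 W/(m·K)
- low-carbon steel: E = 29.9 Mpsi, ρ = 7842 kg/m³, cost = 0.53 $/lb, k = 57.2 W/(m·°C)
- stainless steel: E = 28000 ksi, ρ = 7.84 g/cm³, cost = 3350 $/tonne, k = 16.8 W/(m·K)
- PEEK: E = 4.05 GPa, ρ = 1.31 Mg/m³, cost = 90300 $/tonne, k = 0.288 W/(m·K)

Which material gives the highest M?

Screen on constraints: cost ≤ 50 $/kg; k ≥ 0.432 W/(m·K). Survivors: gray cast iron, GFRP laminate, low-carbon steel, stainless steel.
Convert each candidate to consistent units, then evaluate M:
  gray cast iron: E = 104.5 GPa, ρ = 7292 kg/m³
  GFRP laminate: E = 36.11 GPa, ρ = 1900 kg/m³
  low-carbon steel: E = 206.2 GPa, ρ = 7842 kg/m³
  stainless steel: E = 193.1 GPa, ρ = 7840 kg/m³
  GFRP laminate: M = 1.74×10⁻³
  low-carbon steel: M = 0.753×10⁻³
  stainless steel: M = 0.737×10⁻³
  gray cast iron: M = 0.646×10⁻³
The maximum is for GFRP laminate.

GFRP laminate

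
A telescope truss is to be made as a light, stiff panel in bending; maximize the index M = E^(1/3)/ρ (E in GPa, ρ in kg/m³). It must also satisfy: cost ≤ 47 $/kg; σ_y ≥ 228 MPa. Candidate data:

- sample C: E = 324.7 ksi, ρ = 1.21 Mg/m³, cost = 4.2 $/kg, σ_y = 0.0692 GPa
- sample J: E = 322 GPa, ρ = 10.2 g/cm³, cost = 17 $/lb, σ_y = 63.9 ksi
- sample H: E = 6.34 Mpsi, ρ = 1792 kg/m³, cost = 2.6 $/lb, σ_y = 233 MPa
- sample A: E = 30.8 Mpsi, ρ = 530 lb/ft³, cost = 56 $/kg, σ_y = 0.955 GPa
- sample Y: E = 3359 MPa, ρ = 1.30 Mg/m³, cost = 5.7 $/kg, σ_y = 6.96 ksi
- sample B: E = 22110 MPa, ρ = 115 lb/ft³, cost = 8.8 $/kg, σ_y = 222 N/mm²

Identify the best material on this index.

Screen on constraints: cost ≤ 47 $/kg; σ_y ≥ 228 MPa. Survivors: sample J, sample H.
Putting every candidate on a common basis:
  sample J: E = 322.0 GPa, ρ = 10200 kg/m³
  sample H: E = 43.71 GPa, ρ = 1792 kg/m³
  sample H: M = 1.97×10⁻³
  sample J: M = 0.672×10⁻³
Sample H has the largest M.

sample H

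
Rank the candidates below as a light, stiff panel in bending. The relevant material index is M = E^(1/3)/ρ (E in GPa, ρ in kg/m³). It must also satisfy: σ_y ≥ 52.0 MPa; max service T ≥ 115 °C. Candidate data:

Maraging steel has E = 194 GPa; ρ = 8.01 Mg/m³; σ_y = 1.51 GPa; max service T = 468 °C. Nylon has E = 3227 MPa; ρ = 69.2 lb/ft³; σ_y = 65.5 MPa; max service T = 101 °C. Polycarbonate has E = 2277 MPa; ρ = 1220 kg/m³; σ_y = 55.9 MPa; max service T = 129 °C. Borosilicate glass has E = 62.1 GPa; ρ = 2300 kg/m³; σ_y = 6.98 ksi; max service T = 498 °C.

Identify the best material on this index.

Screen on constraints: σ_y ≥ 52.0 MPa; max service T ≥ 115 °C. Survivors: maraging steel, polycarbonate.
Putting every candidate on a common basis:
  maraging steel: E = 194.0 GPa, ρ = 8010 kg/m³
  polycarbonate: E = 2.277 GPa, ρ = 1220 kg/m³
  polycarbonate: M = 1.08×10⁻³
  maraging steel: M = 0.723×10⁻³
The maximum is for polycarbonate.

polycarbonate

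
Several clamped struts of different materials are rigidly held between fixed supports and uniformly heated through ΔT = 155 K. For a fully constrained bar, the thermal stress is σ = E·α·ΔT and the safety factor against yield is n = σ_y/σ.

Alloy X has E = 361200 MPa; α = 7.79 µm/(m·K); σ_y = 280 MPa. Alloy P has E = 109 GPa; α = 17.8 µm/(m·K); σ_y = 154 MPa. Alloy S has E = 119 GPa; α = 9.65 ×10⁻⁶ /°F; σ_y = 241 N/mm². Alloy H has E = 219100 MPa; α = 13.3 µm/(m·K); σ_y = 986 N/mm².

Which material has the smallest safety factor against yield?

Converting E to GPa, α to ×10⁻⁶/K, σ_y to MPa, then σ and n for each:
  alloy X: E = 361.2, α = 7.79, σ_y = 280.0 → σ = 436 MPa, n = 0.642
  alloy P: E = 109.0, α = 17.8, σ_y = 154.0 → σ = 301 MPa, n = 0.512
  alloy S: E = 119.0, α = 17.4, σ_y = 241.0 → σ = 320 MPa, n = 0.752
  alloy H: E = 219.1, α = 13.3, σ_y = 986.0 → σ = 452 MPa, n = 2.18
The minimum is alloy P at n = 0.512.

alloy P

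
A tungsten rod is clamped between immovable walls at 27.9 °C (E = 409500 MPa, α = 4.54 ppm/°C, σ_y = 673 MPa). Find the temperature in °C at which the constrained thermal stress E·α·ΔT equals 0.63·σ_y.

E = 409500 MPa = 409.5 GPa.
E·α·ΔT = 424.0 MPa ⇒ ΔT = 424.0 / (409.5×10³ × 4.54×10⁻⁶) = 228.1 K.
T = 27.9 + 228.1 = 256.0 °C.

256 °C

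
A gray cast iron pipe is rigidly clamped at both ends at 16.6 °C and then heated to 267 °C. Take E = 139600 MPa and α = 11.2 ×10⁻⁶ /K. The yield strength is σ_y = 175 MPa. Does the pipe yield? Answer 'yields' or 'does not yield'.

E = 139600 MPa = 139.6 GPa.
ΔT = 250.4 K. Constrained thermal stress σ = E·α·ΔT = 139.6×10³ MPa × 11.2×10⁻⁶ × 250.4 = 392 MPa (compressive).
Compare to σ_y = 175 MPa: σ ≥ σ_y, so it yields.

yields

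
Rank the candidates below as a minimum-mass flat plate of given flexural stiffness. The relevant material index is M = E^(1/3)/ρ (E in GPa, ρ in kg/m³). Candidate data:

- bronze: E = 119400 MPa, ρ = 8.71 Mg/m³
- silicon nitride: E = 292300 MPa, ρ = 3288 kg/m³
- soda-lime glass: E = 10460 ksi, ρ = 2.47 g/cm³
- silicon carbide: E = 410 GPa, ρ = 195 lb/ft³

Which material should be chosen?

Convert each candidate to consistent units, then evaluate M:
  bronze: E = 119.4 GPa, ρ = 8710 kg/m³
  silicon nitride: E = 292.3 GPa, ρ = 3288 kg/m³
  soda-lime glass: E = 72.12 GPa, ρ = 2470 kg/m³
  silicon carbide: E = 410.0 GPa, ρ = 3124 kg/m³
  silicon carbide: M = 2.38×10⁻³
  silicon nitride: M = 2.02×10⁻³
  soda-lime glass: M = 1.69×10⁻³
  bronze: M = 0.565×10⁻³
Highest index: silicon carbide.

silicon carbide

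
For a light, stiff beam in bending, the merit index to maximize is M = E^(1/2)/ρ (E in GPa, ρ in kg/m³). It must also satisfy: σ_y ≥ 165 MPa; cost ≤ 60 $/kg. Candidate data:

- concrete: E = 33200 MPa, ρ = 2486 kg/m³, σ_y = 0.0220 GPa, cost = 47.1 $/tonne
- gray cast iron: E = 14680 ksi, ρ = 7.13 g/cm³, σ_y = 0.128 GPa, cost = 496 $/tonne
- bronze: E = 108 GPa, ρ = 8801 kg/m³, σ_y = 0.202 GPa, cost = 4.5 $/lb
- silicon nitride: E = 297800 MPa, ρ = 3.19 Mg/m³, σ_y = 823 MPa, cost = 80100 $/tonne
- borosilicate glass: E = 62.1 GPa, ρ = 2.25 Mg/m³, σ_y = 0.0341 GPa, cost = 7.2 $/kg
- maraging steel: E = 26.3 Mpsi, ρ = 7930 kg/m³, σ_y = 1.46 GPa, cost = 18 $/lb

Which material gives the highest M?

Screen on constraints: σ_y ≥ 165 MPa; cost ≤ 60 $/kg. Survivors: bronze, maraging steel.
Normalizing units and computing the index:
  bronze: E = 108.0 GPa, ρ = 8801 kg/m³
  maraging steel: E = 181.3 GPa, ρ = 7930 kg/m³
  maraging steel: M = 1.70×10⁻³
  bronze: M = 1.18×10⁻³
Maraging steel ranks first.

maraging steel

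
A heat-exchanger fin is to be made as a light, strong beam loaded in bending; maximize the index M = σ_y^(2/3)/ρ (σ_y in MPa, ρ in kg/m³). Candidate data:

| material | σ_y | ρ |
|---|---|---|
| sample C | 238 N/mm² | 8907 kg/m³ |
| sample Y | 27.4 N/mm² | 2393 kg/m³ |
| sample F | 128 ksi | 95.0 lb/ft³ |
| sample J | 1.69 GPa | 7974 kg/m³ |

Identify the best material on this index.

Putting every candidate on a common basis:
  sample C: σ_y = 238.0 MPa, ρ = 8907 kg/m³
  sample Y: σ_y = 27.40 MPa, ρ = 2393 kg/m³
  sample F: σ_y = 882.5 MPa, ρ = 1522 kg/m³
  sample J: σ_y = 1690 MPa, ρ = 7974 kg/m³
  sample F: M = 60.5×10⁻³
  sample J: M = 17.8×10⁻³
  sample C: M = 4.31×10⁻³
  sample Y: M = 3.80×10⁻³
Sample F ranks first.

sample F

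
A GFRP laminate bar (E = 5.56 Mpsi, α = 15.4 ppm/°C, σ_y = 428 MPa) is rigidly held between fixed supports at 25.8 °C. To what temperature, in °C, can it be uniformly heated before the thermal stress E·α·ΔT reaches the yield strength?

751 °C

E = 5.56 Mpsi = 38.33 GPa.
E·α·ΔT = 428.0 MPa ⇒ ΔT = 428.0 / (38.33×10³ × 15.4×10⁻⁶) = 725.0 K.
T = 25.8 + 725.0 = 750.8 °C.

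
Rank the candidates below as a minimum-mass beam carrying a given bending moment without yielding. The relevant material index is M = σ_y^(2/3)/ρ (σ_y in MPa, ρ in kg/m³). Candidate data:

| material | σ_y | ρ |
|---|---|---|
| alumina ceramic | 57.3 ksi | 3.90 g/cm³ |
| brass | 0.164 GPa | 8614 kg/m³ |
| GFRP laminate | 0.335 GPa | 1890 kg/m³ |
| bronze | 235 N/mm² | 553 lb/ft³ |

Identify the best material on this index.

GFRP laminate

Normalizing units and computing the index:
  alumina ceramic: σ_y = 395.1 MPa, ρ = 3900 kg/m³
  brass: σ_y = 164.0 MPa, ρ = 8614 kg/m³
  GFRP laminate: σ_y = 335.0 MPa, ρ = 1890 kg/m³
  bronze: σ_y = 235.0 MPa, ρ = 8858 kg/m³
  GFRP laminate: M = 25.5×10⁻³
  alumina ceramic: M = 13.8×10⁻³
  bronze: M = 4.30×10⁻³
  brass: M = 3.48×10⁻³
GFRP laminate has the largest M.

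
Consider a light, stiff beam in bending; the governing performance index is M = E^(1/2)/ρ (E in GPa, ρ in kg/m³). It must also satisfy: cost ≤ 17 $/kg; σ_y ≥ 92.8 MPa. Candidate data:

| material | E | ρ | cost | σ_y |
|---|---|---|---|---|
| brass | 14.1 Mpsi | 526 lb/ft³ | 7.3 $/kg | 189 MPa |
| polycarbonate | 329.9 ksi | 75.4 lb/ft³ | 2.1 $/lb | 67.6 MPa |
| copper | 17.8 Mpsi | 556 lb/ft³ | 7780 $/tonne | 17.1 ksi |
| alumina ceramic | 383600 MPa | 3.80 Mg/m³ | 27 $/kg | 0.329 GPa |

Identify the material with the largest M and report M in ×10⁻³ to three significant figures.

copper, M = 1.24×10⁻³

Screen on constraints: cost ≤ 17 $/kg; σ_y ≥ 92.8 MPa. Survivors: brass, copper.
Normalizing units and computing the index:
  brass: E = 97.22 GPa, ρ = 8426 kg/m³
  copper: E = 122.7 GPa, ρ = 8906 kg/m³
  copper: M = 1.24×10⁻³
  brass: M = 1.17×10⁻³
Highest index: copper.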